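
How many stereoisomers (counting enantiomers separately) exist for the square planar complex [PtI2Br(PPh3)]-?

2

In a square planar complex each vertex has one trans partner and two cis neighbours.
Systematic placement gives 2 geometric isomers: I cis; I trans.
Each arrangement has an internal mirror plane or centre of symmetry, so none is chiral.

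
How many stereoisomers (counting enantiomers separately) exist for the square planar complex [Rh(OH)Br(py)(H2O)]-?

3

A square has two trans pairs of vertices; adjacent vertices are cis.
Systematic placement gives 3 geometric isomers: (Br/OH trans, H2O/py trans); (Br/py trans, H2O/OH trans); (Br/H2O trans, OH/py trans).
Each arrangement has an internal mirror plane or centre of symmetry, so none is chiral.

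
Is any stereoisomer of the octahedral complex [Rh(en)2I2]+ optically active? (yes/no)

yes

In an octahedral complex each vertex has one trans partner and four cis neighbours.
Each en is bidentate and must span two cis positions.
There are 2 geometric isomers: I trans; I cis (chiral).
One of these lacks any improper symmetry element and so occurs as an enantiomeric pair, giving 2 + 1 = 3 stereoisomers in total.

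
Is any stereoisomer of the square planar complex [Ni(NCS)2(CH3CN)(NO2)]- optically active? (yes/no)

no

In a square planar complex each vertex has one trans partner and two cis neighbours.
Working through the distinct placements yields 2 geometric isomers: NCS cis; NCS trans.
Each arrangement has an internal mirror plane or centre of symmetry, so none is chiral.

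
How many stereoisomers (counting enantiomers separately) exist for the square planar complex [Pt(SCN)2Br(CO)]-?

In a square planar complex each vertex has one trans partner and two cis neighbours.
Working through the distinct placements yields 2 geometric isomers: SCN cis; SCN trans.
Each arrangement has an internal mirror plane or centre of symmetry, so none is chiral.

2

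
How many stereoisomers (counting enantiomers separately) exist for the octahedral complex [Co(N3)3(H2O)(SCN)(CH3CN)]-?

5

The distinct arrangements are (4 in all): N3 mer (3 arrangements); N3 fac (chiral).
One of these lacks any improper symmetry element and so occurs as an enantiomeric pair, giving 4 + 1 = 5 stereoisomers in total.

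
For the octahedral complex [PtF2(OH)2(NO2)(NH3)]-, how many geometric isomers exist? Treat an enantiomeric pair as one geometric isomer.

6

In an octahedral complex each vertex has one trans partner and four cis neighbours.
There are 6 geometric isomers: F trans, OH trans; F trans, OH cis; F cis, OH trans; F cis, OH cis (3 arrangements, 2 chiral).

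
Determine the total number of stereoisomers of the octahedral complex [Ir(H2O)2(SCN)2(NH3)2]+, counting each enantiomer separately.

The six octahedral sites form three mutually perpendicular trans pairs.
Systematic placement gives 5 geometric isomers: H2O trans, SCN trans, NH3 trans; H2O trans, SCN cis, NH3 cis; H2O cis, SCN trans, NH3 cis; H2O cis, SCN cis, NH3 cis (chiral); H2O cis, SCN cis, NH3 trans.
One of these lacks any improper symmetry element and so occurs as an enantiomeric pair, giving 5 + 1 = 6 stereoisomers in total.

6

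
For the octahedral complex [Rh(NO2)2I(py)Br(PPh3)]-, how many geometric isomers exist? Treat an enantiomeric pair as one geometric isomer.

9

The six octahedral sites form three mutually perpendicular trans pairs.
Placing the ligands in turn and identifying arrangements related by rotation or reflection leaves 9 distinct geometric isomers.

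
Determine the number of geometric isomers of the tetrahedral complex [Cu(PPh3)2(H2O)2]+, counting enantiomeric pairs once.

1

Only one geometric arrangement is possible.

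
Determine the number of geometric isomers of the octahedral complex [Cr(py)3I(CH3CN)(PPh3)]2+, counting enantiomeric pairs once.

4

The six octahedral sites form three mutually perpendicular trans pairs.
Systematic placement gives 4 geometric isomers: py mer (3 arrangements); py fac (chiral).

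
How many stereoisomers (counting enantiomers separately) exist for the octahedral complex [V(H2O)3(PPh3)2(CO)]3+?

3

An octahedron has six vertices in three trans pairs; every non-trans pair is cis.
The distinct arrangements are (3 in all): H2O mer, PPh3 trans; H2O fac, PPh3 cis; H2O mer, PPh3 cis.
Each arrangement has an internal mirror plane or centre of symmetry, so none is chiral.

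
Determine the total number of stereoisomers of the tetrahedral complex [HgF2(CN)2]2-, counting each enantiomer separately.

In a tetrahedral complex all four positions are equivalent and every pair of ligands is adjacent — there is no cis/trans distinction.
Only one geometric arrangement is possible.

1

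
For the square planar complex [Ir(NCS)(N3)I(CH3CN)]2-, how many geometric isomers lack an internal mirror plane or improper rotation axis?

0

A square has two trans pairs of vertices; adjacent vertices are cis.
Systematic placement gives 3 geometric isomers: (CH3CN/N3 trans, I/NCS trans); (CH3CN/NCS trans, I/N3 trans); (CH3CN/I trans, N3/NCS trans).
Each arrangement has an internal mirror plane or centre of symmetry, so none is chiral.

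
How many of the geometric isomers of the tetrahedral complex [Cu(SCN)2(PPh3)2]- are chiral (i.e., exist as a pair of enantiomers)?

In a tetrahedral complex all four positions are equivalent and every pair of ligands is adjacent — there is no cis/trans distinction.
Only one geometric arrangement is possible.

0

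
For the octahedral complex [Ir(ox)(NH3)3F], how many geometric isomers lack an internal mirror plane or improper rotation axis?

Each ox is bidentate and must span two cis positions.
Working through the distinct placements yields 2 geometric isomers: NH3 fac; NH3 mer.
Each arrangement has an internal mirror plane or centre of symmetry, so none is chiral.

0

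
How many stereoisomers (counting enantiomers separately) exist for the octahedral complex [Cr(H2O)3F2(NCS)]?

There are 3 geometric isomers: H2O mer, F trans; H2O fac, F cis; H2O mer, F cis.
Each arrangement has an internal mirror plane or centre of symmetry, so none is chiral.

3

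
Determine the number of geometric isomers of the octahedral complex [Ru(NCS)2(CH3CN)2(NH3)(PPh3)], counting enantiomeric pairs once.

In an octahedral complex each vertex has one trans partner and four cis neighbours.
The distinct arrangements are (6 in all): NCS trans, CH3CN trans; NCS cis, CH3CN trans; NCS cis, CH3CN cis (3 arrangements, 2 chiral); NCS trans, CH3CN cis.

6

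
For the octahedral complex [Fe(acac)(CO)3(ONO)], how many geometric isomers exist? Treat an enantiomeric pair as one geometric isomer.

Each acac is bidentate and must span two cis positions.
There are 2 geometric isomers: CO mer; CO fac.

2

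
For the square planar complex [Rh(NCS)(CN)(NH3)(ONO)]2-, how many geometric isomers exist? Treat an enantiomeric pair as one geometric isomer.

3

A square has two trans pairs of vertices; adjacent vertices are cis.
The distinct arrangements are (3 in all): (CN/NH3 trans, NCS/ONO trans); (CN/ONO trans, NCS/NH3 trans); (CN/NCS trans, NH3/ONO trans).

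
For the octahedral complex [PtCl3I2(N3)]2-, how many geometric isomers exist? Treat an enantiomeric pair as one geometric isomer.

In an octahedral complex each vertex has one trans partner and four cis neighbours.
There are 3 geometric isomers: Cl mer, I cis; Cl mer, I trans; Cl fac, I cis.

3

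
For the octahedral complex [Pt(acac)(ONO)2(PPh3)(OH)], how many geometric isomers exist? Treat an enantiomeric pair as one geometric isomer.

4

Each acac is bidentate and must span two cis positions.
There are 4 geometric isomers: ONO cis (3 arrangements, 2 chiral); ONO trans.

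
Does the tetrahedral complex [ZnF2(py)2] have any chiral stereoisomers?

In a tetrahedral complex all four positions are equivalent and every pair of ligands is adjacent — there is no cis/trans distinction.
Only one geometric arrangement is possible.

no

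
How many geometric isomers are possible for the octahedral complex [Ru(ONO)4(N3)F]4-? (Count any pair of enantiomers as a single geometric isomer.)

2

Working through the distinct placements yields 2 geometric isomers: N3 and F mutually trans; N3 and F mutually cis.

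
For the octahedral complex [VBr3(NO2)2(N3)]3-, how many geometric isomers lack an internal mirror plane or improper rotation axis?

In an octahedral complex each vertex has one trans partner and four cis neighbours.
The distinct arrangements are (3 in all): Br mer, NO2 trans; Br mer, NO2 cis; Br fac, NO2 cis.
Each arrangement has an internal mirror plane or centre of symmetry, so none is chiral.

0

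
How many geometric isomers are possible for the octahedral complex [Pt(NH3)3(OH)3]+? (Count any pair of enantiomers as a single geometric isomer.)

2

In an octahedral complex each vertex has one trans partner and four cis neighbours.
Working through the distinct placements yields 2 geometric isomers: NH3 mer; NH3 fac.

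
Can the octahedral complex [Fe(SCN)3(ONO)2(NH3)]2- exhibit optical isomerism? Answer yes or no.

The six octahedral sites form three mutually perpendicular trans pairs.
The distinct arrangements are (3 in all): SCN mer, ONO cis; SCN mer, ONO trans; SCN fac, ONO cis.
Each arrangement has an internal mirror plane or centre of symmetry, so none is chiral.

no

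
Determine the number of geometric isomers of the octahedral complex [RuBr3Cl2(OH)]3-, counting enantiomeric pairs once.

3

In an octahedral complex each vertex has one trans partner and four cis neighbours.
Systematic placement gives 3 geometric isomers: Br mer, Cl cis; Br mer, Cl trans; Br fac, Cl cis.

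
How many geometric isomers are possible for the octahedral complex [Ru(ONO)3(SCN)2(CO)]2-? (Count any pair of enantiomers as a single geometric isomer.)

An octahedron has six vertices in three trans pairs; every non-trans pair is cis.
Working through the distinct placements yields 3 geometric isomers: ONO mer, SCN trans; ONO fac, SCN cis; ONO mer, SCN cis.

3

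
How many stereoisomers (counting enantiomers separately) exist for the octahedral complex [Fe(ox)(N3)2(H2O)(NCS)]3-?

6

Each ox is bidentate and must span two cis positions.
There are 4 geometric isomers: N3 cis (3 arrangements, 2 chiral); N3 trans.
Of these, 2 lack any improper symmetry element and so occur as enantiomeric pairs, giving 4 + 2 = 6 stereoisomers in total.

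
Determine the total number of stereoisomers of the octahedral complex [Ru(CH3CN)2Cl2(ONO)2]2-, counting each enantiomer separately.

6

The distinct arrangements are (5 in all): CH3CN trans, Cl trans, ONO trans; CH3CN trans, Cl cis, ONO cis; CH3CN cis, Cl cis, ONO trans; CH3CN cis, Cl cis, ONO cis (chiral); CH3CN cis, Cl trans, ONO cis.
One of these lacks any improper symmetry element and so occurs as an enantiomeric pair, giving 5 + 1 = 6 stereoisomers in total.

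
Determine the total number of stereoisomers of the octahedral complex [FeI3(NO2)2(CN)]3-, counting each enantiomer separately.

3

In an octahedral complex each vertex has one trans partner and four cis neighbours.
The distinct arrangements are (3 in all): I mer, NO2 trans; I fac, NO2 cis; I mer, NO2 cis.
Each arrangement has an internal mirror plane or centre of symmetry, so none is chiral.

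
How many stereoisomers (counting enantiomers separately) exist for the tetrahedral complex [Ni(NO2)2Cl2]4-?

Only one geometric arrangement is possible.

1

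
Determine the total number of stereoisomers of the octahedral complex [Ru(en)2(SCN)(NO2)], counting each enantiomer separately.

An octahedron has six vertices in three trans pairs; every non-trans pair is cis.
Each en is bidentate and must span two cis positions.
There are 2 geometric isomers: SCN and NO2 mutually trans; SCN and NO2 mutually cis (chiral).
One of these lacks any improper symmetry element and so occurs as an enantiomeric pair, giving 2 + 1 = 3 stereoisomers in total.

3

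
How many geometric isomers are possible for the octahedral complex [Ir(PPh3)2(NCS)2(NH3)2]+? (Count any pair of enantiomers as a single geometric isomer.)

The six octahedral sites form three mutually perpendicular trans pairs.
There are 5 geometric isomers: PPh3 trans, NCS trans, NH3 trans; PPh3 cis, NCS trans, NH3 cis; PPh3 trans, NCS cis, NH3 cis; PPh3 cis, NCS cis, NH3 cis (chiral); PPh3 cis, NCS cis, NH3 trans.

5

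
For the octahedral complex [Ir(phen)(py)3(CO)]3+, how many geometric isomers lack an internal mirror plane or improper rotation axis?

0

Each phen is bidentate and must span two cis positions.
Working through the distinct placements yields 2 geometric isomers: py mer; py fac.
Each arrangement has an internal mirror plane or centre of symmetry, so none is chiral.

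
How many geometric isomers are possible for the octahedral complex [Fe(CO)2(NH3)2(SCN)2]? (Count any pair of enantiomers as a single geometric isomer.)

In an octahedral complex each vertex has one trans partner and four cis neighbours.
The distinct arrangements are (5 in all): CO trans, NH3 trans, SCN trans; CO trans, NH3 cis, SCN cis; CO cis, NH3 cis, SCN trans; CO cis, NH3 cis, SCN cis (chiral); CO cis, NH3 trans, SCN cis.

5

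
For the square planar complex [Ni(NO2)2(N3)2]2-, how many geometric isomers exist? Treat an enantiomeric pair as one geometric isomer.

A square has two trans pairs of vertices; adjacent vertices are cis.
Systematic placement gives 2 geometric isomers: NO2 cis; NO2 trans.

2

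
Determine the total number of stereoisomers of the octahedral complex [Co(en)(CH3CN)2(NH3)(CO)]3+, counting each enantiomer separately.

6

An octahedron has six vertices in three trans pairs; every non-trans pair is cis.
Each en is bidentate and must span two cis positions.
The distinct arrangements are (4 in all): CH3CN trans; CH3CN cis (3 arrangements, 2 chiral).
Of these, 2 lack any improper symmetry element and so occur as enantiomeric pairs, giving 4 + 2 = 6 stereoisomers in total.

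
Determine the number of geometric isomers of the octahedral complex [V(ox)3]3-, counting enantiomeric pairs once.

The six octahedral sites form three mutually perpendicular trans pairs.
Each ox is bidentate and must span two cis positions.
Only one geometric arrangement is possible; it has no improper symmetry element, so it exists as a pair of enantiomers (2 stereoisomers).

1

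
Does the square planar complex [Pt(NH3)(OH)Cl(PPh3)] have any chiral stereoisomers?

no

Working through the distinct placements yields 3 geometric isomers: (Cl/OH trans, NH3/PPh3 trans); (Cl/PPh3 trans, NH3/OH trans); (Cl/NH3 trans, OH/PPh3 trans).
Each arrangement has an internal mirror plane or centre of symmetry, so none is chiral.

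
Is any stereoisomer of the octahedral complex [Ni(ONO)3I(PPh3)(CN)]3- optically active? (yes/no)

yes

Working through the distinct placements yields 4 geometric isomers: ONO mer (3 arrangements); ONO fac (chiral).
One of these lacks any improper symmetry element and so occurs as an enantiomeric pair, giving 4 + 1 = 5 stereoisomers in total.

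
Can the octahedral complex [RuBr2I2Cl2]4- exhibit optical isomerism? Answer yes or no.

yes

In an octahedral complex each vertex has one trans partner and four cis neighbours.
Working through the distinct placements yields 5 geometric isomers: Br trans, I trans, Cl trans; Br trans, I cis, Cl cis; Br cis, I trans, Cl cis; Br cis, I cis, Cl cis (chiral); Br cis, I cis, Cl trans.
One of these lacks any improper symmetry element and so occurs as an enantiomeric pair, giving 5 + 1 = 6 stereoisomers in total.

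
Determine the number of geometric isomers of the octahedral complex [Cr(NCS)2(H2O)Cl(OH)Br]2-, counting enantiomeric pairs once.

9

In an octahedral complex each vertex has one trans partner and four cis neighbours.
Placing the ligands in turn and identifying arrangements related by rotation or reflection leaves 9 distinct geometric isomers.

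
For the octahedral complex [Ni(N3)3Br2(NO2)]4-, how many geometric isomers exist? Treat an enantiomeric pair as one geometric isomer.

3

In an octahedral complex each vertex has one trans partner and four cis neighbours.
There are 3 geometric isomers: N3 mer, Br trans; N3 fac, Br cis; N3 mer, Br cis.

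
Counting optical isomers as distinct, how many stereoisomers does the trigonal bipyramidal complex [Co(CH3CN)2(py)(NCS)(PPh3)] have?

In a trigonal bipyramid the two axial positions differ from the three equatorial ones.
Systematic enumeration (placing each ligand type in turn and discarding arrangements equivalent by rotation or reflection) gives 7 geometric isomers.
Of these, 3 lack any improper symmetry element and so occur as enantiomeric pairs, giving 7 + 3 = 10 stereoisomers in total.

10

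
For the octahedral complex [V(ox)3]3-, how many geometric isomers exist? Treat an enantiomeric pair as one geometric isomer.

1

Each ox is bidentate and must span two cis positions.
Only one geometric arrangement is possible; it has no improper symmetry element, so it exists as a pair of enantiomers (2 stereoisomers).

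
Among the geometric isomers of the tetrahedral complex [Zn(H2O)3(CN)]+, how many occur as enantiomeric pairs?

In a tetrahedral complex all four positions are equivalent and every pair of ligands is adjacent — there is no cis/trans distinction.
Only one geometric arrangement is possible.

0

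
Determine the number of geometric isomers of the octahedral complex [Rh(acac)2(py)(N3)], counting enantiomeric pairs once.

An octahedron has six vertices in three trans pairs; every non-trans pair is cis.
Each acac is bidentate and must span two cis positions.
Working through the distinct placements yields 2 geometric isomers: py and N3 mutually cis (chiral); py and N3 mutually trans.

2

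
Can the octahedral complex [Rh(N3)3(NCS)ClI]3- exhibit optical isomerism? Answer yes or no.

yes

Working through the distinct placements yields 4 geometric isomers: N3 mer (3 arrangements); N3 fac (chiral).
One of these lacks any improper symmetry element and so occurs as an enantiomeric pair, giving 4 + 1 = 5 stereoisomers in total.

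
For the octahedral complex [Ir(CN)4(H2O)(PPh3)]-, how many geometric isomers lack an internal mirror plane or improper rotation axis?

0

Working through the distinct placements yields 2 geometric isomers: H2O and PPh3 mutually trans; H2O and PPh3 mutually cis.
Each arrangement has an internal mirror plane or centre of symmetry, so none is chiral.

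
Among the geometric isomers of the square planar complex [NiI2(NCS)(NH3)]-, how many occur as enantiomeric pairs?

There are 2 geometric isomers: I cis; I trans.
Each arrangement has an internal mirror plane or centre of symmetry, so none is chiral.

0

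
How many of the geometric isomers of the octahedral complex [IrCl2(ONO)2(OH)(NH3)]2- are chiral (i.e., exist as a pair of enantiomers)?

2

Working through the distinct placements yields 6 geometric isomers: Cl trans, ONO trans; Cl trans, ONO cis; Cl cis, ONO trans; Cl cis, ONO cis (3 arrangements, 2 chiral).
Of these, 2 lack any improper symmetry element and so occur as enantiomeric pairs, giving 6 + 2 = 8 stereoisomers in total.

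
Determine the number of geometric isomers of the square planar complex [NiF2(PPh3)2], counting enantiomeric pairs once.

A square has two trans pairs of vertices; adjacent vertices are cis.
There are 2 geometric isomers: F cis; F trans.

2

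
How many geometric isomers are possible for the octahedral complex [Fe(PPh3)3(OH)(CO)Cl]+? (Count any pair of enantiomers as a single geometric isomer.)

4

The six octahedral sites form three mutually perpendicular trans pairs.
Working through the distinct placements yields 4 geometric isomers: PPh3 mer (3 arrangements); PPh3 fac (chiral).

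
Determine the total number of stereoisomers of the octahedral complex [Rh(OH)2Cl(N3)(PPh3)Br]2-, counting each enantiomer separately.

In an octahedral complex each vertex has one trans partner and four cis neighbours.
Systematic enumeration (placing each ligand type in turn and discarding arrangements equivalent by rotation or reflection) gives 9 geometric isomers.
Of these, 6 lack any improper symmetry element and so occur as enantiomeric pairs, giving 9 + 6 = 15 stereoisomers in total.

15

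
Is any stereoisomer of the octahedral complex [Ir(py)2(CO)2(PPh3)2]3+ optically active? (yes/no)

yes

An octahedron has six vertices in three trans pairs; every non-trans pair is cis.
There are 5 geometric isomers: py trans, CO trans, PPh3 trans; py cis, CO trans, PPh3 cis; py trans, CO cis, PPh3 cis; py cis, CO cis, PPh3 cis (chiral); py cis, CO cis, PPh3 trans.
One of these lacks any improper symmetry element and so occurs as an enantiomeric pair, giving 5 + 1 = 6 stereoisomers in total.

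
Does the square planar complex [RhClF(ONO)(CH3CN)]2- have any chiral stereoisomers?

In a square planar complex each vertex has one trans partner and two cis neighbours.
There are 3 geometric isomers: (CH3CN/F trans, Cl/ONO trans); (CH3CN/ONO trans, Cl/F trans); (CH3CN/Cl trans, F/ONO trans).
Each arrangement has an internal mirror plane or centre of symmetry, so none is chiral.

no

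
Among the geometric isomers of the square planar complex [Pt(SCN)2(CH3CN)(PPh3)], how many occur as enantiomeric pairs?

A square has two trans pairs of vertices; adjacent vertices are cis.
Systematic placement gives 2 geometric isomers: SCN cis; SCN trans.
Each arrangement has an internal mirror plane or centre of symmetry, so none is chiral.

0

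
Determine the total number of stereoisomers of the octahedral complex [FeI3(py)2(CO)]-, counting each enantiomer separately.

The distinct arrangements are (3 in all): I mer, py trans; I fac, py cis; I mer, py cis.
Each arrangement has an internal mirror plane or centre of symmetry, so none is chiral.

3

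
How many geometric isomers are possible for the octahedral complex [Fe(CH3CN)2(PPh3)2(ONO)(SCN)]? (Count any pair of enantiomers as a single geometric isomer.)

6

In an octahedral complex each vertex has one trans partner and four cis neighbours.
There are 6 geometric isomers: CH3CN trans, PPh3 cis; CH3CN trans, PPh3 trans; CH3CN cis, PPh3 cis (3 arrangements, 2 chiral); CH3CN cis, PPh3 trans.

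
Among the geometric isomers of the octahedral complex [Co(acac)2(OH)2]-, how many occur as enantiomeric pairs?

The six octahedral sites form three mutually perpendicular trans pairs.
Each acac is bidentate and must span two cis positions.
Systematic placement gives 2 geometric isomers: OH trans; OH cis (chiral).
One of these lacks any improper symmetry element and so occurs as an enantiomeric pair, giving 2 + 1 = 3 stereoisomers in total.

1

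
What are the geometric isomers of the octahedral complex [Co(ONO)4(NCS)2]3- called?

An octahedron has six vertices in three trans pairs; every non-trans pair is cis.
Working through the distinct placements yields 2 geometric isomers: NCS trans; NCS cis.

cis and trans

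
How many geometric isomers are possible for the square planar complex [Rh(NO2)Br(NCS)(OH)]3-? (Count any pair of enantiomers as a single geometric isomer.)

In a square planar complex each vertex has one trans partner and two cis neighbours.
The distinct arrangements are (3 in all): (Br/NO2 trans, NCS/OH trans); (Br/OH trans, NCS/NO2 trans); (Br/NCS trans, NO2/OH trans).

3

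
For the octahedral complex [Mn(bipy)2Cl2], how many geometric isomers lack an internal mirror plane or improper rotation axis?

1

An octahedron has six vertices in three trans pairs; every non-trans pair is cis.
Each bipy is bidentate and must span two cis positions.
Systematic placement gives 2 geometric isomers: Cl trans; Cl cis (chiral).
One of these lacks any improper symmetry element and so occurs as an enantiomeric pair, giving 2 + 1 = 3 stereoisomers in total.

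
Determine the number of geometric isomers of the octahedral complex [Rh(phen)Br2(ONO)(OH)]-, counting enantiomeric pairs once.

In an octahedral complex each vertex has one trans partner and four cis neighbours.
Each phen is bidentate and must span two cis positions.
There are 4 geometric isomers: Br trans; Br cis (3 arrangements, 2 chiral).

4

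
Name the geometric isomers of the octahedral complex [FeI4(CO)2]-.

Working through the distinct placements yields 2 geometric isomers: CO trans; CO cis.

cis and trans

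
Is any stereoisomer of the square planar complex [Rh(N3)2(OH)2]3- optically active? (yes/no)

The distinct arrangements are (2 in all): N3 cis; N3 trans.
Each arrangement has an internal mirror plane or centre of symmetry, so none is chiral.

no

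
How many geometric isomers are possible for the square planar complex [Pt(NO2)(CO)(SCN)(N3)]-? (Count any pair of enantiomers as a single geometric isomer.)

The distinct arrangements are (3 in all): (CO/NO2 trans, N3/SCN trans); (CO/SCN trans, N3/NO2 trans); (CO/N3 trans, NO2/SCN trans).

3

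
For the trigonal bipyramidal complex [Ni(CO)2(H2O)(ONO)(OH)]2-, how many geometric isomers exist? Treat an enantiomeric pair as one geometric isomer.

7

Placing the ligands in turn and identifying arrangements related by rotation or reflection leaves 7 distinct geometric isomers.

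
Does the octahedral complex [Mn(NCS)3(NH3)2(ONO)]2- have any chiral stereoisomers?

Systematic placement gives 3 geometric isomers: NCS mer, NH3 cis; NCS mer, NH3 trans; NCS fac, NH3 cis.
Each arrangement has an internal mirror plane or centre of symmetry, so none is chiral.

no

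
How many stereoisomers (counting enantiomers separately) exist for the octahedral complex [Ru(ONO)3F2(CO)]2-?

3

In an octahedral complex each vertex has one trans partner and four cis neighbours.
There are 3 geometric isomers: ONO mer, F cis; ONO mer, F trans; ONO fac, F cis.
Each arrangement has an internal mirror plane or centre of symmetry, so none is chiral.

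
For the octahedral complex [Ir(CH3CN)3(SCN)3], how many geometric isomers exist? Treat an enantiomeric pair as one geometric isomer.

The six octahedral sites form three mutually perpendicular trans pairs.
The distinct arrangements are (2 in all): CH3CN mer; CH3CN fac.

2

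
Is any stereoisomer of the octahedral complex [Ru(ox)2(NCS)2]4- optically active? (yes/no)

yes

The six octahedral sites form three mutually perpendicular trans pairs.
Each ox is bidentate and must span two cis positions.
The distinct arrangements are (2 in all): NCS trans; NCS cis (chiral).
One of these lacks any improper symmetry element and so occurs as an enantiomeric pair, giving 2 + 1 = 3 stereoisomers in total.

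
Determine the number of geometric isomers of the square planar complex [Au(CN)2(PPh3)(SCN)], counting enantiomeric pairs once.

2

In a square planar complex each vertex has one trans partner and two cis neighbours.
The distinct arrangements are (2 in all): CN cis; CN trans.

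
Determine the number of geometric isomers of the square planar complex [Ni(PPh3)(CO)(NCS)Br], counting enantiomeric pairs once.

3

Working through the distinct placements yields 3 geometric isomers: (Br/NCS trans, CO/PPh3 trans); (Br/PPh3 trans, CO/NCS trans); (Br/CO trans, NCS/PPh3 trans).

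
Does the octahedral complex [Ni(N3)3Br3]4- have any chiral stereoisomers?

Systematic placement gives 2 geometric isomers: N3 mer; N3 fac.
Each arrangement has an internal mirror plane or centre of symmetry, so none is chiral.

no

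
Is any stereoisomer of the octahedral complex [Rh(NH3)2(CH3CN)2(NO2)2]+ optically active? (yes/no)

The six octahedral sites form three mutually perpendicular trans pairs.
The distinct arrangements are (5 in all): NH3 trans, CH3CN trans, NO2 trans; NH3 cis, CH3CN trans, NO2 cis; NH3 cis, CH3CN cis, NO2 trans; NH3 cis, CH3CN cis, NO2 cis (chiral); NH3 trans, CH3CN cis, NO2 cis.
One of these lacks any improper symmetry element and so occurs as an enantiomeric pair, giving 5 + 1 = 6 stereoisomers in total.

yes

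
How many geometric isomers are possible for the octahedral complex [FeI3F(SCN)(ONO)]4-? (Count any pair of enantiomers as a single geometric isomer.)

4

An octahedron has six vertices in three trans pairs; every non-trans pair is cis.
There are 4 geometric isomers: I mer (3 arrangements); I fac (chiral).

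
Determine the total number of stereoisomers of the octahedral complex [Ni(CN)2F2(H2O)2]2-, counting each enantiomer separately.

6

There are 5 geometric isomers: CN trans, F trans, H2O trans; CN trans, F cis, H2O cis; CN cis, F cis, H2O trans; CN cis, F cis, H2O cis (chiral); CN cis, F trans, H2O cis.
One of these lacks any improper symmetry element and so occurs as an enantiomeric pair, giving 5 + 1 = 6 stereoisomers in total.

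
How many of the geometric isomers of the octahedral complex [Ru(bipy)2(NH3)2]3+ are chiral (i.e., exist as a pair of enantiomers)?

1

Each bipy is bidentate and must span two cis positions.
Working through the distinct placements yields 2 geometric isomers: NH3 trans; NH3 cis (chiral).
One of these lacks any improper symmetry element and so occurs as an enantiomeric pair, giving 2 + 1 = 3 stereoisomers in total.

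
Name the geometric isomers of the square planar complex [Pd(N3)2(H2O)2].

There are 2 geometric isomers: N3 cis; N3 trans.

cis and trans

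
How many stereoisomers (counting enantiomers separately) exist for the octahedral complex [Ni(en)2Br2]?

In an octahedral complex each vertex has one trans partner and four cis neighbours.
Each en is bidentate and must span two cis positions.
The distinct arrangements are (2 in all): Br trans; Br cis (chiral).
One of these lacks any improper symmetry element and so occurs as an enantiomeric pair, giving 2 + 1 = 3 stereoisomers in total.

3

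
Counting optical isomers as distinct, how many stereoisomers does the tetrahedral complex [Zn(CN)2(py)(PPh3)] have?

1

In a tetrahedral complex all four positions are equivalent and every pair of ligands is adjacent — there is no cis/trans distinction.
Only one geometric arrangement is possible.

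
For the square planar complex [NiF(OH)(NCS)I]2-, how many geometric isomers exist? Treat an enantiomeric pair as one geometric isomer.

3

There are 3 geometric isomers: (F/NCS trans, I/OH trans); (F/OH trans, I/NCS trans); (F/I trans, NCS/OH trans).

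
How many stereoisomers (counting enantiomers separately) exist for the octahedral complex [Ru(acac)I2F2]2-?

In an octahedral complex each vertex has one trans partner and four cis neighbours.
Each acac is bidentate and must span two cis positions.
Systematic placement gives 3 geometric isomers: I cis, F trans; I cis, F cis (chiral); I trans, F cis.
One of these lacks any improper symmetry element and so occurs as an enantiomeric pair, giving 3 + 1 = 4 stereoisomers in total.

4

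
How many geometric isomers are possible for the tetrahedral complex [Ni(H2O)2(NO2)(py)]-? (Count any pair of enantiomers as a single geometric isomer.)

All four vertices of a tetrahedron are equivalent and mutually adjacent, so cis/trans isomerism cannot arise.
Only one geometric arrangement is possible.

1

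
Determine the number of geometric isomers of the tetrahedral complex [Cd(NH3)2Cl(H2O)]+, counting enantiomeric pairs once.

1

All four vertices of a tetrahedron are equivalent and mutually adjacent, so cis/trans isomerism cannot arise.
Only one geometric arrangement is possible.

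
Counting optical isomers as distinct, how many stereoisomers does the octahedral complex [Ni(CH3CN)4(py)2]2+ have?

Systematic placement gives 2 geometric isomers: py trans; py cis.
Each arrangement has an internal mirror plane or centre of symmetry, so none is chiral.

2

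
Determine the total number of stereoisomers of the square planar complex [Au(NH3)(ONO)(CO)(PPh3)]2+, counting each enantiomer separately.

A square has two trans pairs of vertices; adjacent vertices are cis.
Working through the distinct placements yields 3 geometric isomers: (CO/ONO trans, NH3/PPh3 trans); (CO/PPh3 trans, NH3/ONO trans); (CO/NH3 trans, ONO/PPh3 trans).
Each arrangement has an internal mirror plane or centre of symmetry, so none is chiral.

3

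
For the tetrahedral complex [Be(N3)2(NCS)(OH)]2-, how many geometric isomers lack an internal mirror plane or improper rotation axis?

Only one geometric arrangement is possible.

0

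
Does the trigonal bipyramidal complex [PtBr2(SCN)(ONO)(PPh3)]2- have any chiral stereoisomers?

A trigonal bipyramid has two axial and three equatorial sites, which are chemically inequivalent.
Placing the ligands in turn and identifying arrangements related by rotation or reflection leaves 7 distinct geometric isomers.
Of these, 3 lack any improper symmetry element and so occur as enantiomeric pairs, giving 7 + 3 = 10 stereoisomers in total.

yes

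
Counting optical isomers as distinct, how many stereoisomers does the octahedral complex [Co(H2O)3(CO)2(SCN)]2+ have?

In an octahedral complex each vertex has one trans partner and four cis neighbours.
Working through the distinct placements yields 3 geometric isomers: H2O mer, CO trans; H2O fac, CO cis; H2O mer, CO cis.
Each arrangement has an internal mirror plane or centre of symmetry, so none is chiral.

3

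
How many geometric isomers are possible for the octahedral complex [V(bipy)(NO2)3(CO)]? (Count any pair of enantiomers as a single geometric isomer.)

An octahedron has six vertices in three trans pairs; every non-trans pair is cis.
Each bipy is bidentate and must span two cis positions.
There are 2 geometric isomers: NO2 fac; NO2 mer.

2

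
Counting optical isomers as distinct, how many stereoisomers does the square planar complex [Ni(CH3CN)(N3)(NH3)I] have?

3

In a square planar complex each vertex has one trans partner and two cis neighbours.
There are 3 geometric isomers: (CH3CN/N3 trans, I/NH3 trans); (CH3CN/NH3 trans, I/N3 trans); (CH3CN/I trans, N3/NH3 trans).
Each arrangement has an internal mirror plane or centre of symmetry, so none is chiral.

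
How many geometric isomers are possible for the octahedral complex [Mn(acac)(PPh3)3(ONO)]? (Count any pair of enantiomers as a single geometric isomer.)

2

The six octahedral sites form three mutually perpendicular trans pairs.
Each acac is bidentate and must span two cis positions.
The distinct arrangements are (2 in all): PPh3 fac; PPh3 mer.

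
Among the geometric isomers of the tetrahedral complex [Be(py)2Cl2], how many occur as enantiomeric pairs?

All four vertices of a tetrahedron are equivalent and mutually adjacent, so cis/trans isomerism cannot arise.
Only one geometric arrangement is possible.

0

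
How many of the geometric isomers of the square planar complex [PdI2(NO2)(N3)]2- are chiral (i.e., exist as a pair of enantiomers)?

0

Systematic placement gives 2 geometric isomers: I cis; I trans.
Each arrangement has an internal mirror plane or centre of symmetry, so none is chiral.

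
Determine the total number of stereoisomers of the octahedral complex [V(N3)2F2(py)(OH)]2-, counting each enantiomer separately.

8

There are 6 geometric isomers: N3 trans, F trans; N3 cis, F trans; N3 cis, F cis (3 arrangements, 2 chiral); N3 trans, F cis.
Of these, 2 lack any improper symmetry element and so occur as enantiomeric pairs, giving 6 + 2 = 8 stereoisomers in total.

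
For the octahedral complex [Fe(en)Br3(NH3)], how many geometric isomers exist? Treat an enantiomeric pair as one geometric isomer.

2

The six octahedral sites form three mutually perpendicular trans pairs.
Each en is bidentate and must span two cis positions.
There are 2 geometric isomers: Br mer; Br fac.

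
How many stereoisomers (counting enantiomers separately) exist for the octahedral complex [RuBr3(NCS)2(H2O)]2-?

3

An octahedron has six vertices in three trans pairs; every non-trans pair is cis.
Working through the distinct placements yields 3 geometric isomers: Br mer, NCS trans; Br mer, NCS cis; Br fac, NCS cis.
Each arrangement has an internal mirror plane or centre of symmetry, so none is chiral.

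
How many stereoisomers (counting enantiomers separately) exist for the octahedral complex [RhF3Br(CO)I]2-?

The six octahedral sites form three mutually perpendicular trans pairs.
The distinct arrangements are (4 in all): F mer (3 arrangements); F fac (chiral).
One of these lacks any improper symmetry element and so occurs as an enantiomeric pair, giving 4 + 1 = 5 stereoisomers in total.

5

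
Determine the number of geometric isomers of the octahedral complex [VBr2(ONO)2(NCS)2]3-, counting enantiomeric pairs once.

The six octahedral sites form three mutually perpendicular trans pairs.
Systematic placement gives 5 geometric isomers: Br trans, ONO trans, NCS trans; Br trans, ONO cis, NCS cis; Br cis, ONO trans, NCS cis; Br cis, ONO cis, NCS cis (chiral); Br cis, ONO cis, NCS trans.

5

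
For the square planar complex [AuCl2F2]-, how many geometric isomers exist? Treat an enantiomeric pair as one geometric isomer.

In a square planar complex each vertex has one trans partner and two cis neighbours.
Systematic placement gives 2 geometric isomers: Cl cis; Cl trans.

2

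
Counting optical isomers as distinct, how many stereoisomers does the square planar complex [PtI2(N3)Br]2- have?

In a square planar complex each vertex has one trans partner and two cis neighbours.
Systematic placement gives 2 geometric isomers: I cis; I trans.
Each arrangement has an internal mirror plane or centre of symmetry, so none is chiral.

2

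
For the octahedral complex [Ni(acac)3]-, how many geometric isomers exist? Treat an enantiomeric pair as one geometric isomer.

In an octahedral complex each vertex has one trans partner and four cis neighbours.
Each acac is bidentate and must span two cis positions.
Only one geometric arrangement is possible; it has no improper symmetry element, so it exists as a pair of enantiomers (2 stereoisomers).

1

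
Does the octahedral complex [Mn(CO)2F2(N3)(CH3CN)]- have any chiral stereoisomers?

yes

There are 6 geometric isomers: CO cis, F cis (3 arrangements, 2 chiral); CO cis, F trans; CO trans, F cis; CO trans, F trans.
Of these, 2 lack any improper symmetry element and so occur as enantiomeric pairs, giving 6 + 2 = 8 stereoisomers in total.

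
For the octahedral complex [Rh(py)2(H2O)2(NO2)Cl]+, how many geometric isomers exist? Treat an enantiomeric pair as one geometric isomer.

The six octahedral sites form three mutually perpendicular trans pairs.
Working through the distinct placements yields 6 geometric isomers: py trans, H2O cis; py cis, H2O cis (3 arrangements, 2 chiral); py trans, H2O trans; py cis, H2O trans.

6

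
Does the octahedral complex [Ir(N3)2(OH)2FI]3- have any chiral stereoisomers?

yes

Working through the distinct placements yields 6 geometric isomers: N3 trans, OH trans; N3 cis, OH cis (3 arrangements, 2 chiral); N3 cis, OH trans; N3 trans, OH cis.
Of these, 2 lack any improper symmetry element and so occur as enantiomeric pairs, giving 6 + 2 = 8 stereoisomers in total.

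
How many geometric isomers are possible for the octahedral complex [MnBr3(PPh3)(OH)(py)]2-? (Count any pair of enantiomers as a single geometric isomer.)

4

The distinct arrangements are (4 in all): Br mer (3 arrangements); Br fac (chiral).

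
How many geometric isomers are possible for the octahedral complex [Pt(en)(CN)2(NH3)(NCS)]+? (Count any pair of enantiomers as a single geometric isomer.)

An octahedron has six vertices in three trans pairs; every non-trans pair is cis.
Each en is bidentate and must span two cis positions.
There are 4 geometric isomers: CN trans; CN cis (3 arrangements, 2 chiral).

4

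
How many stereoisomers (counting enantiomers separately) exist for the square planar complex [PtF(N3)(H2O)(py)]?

3

A square has two trans pairs of vertices; adjacent vertices are cis.
There are 3 geometric isomers: (F/N3 trans, H2O/py trans); (F/py trans, H2O/N3 trans); (F/H2O trans, N3/py trans).
Each arrangement has an internal mirror plane or centre of symmetry, so none is chiral.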